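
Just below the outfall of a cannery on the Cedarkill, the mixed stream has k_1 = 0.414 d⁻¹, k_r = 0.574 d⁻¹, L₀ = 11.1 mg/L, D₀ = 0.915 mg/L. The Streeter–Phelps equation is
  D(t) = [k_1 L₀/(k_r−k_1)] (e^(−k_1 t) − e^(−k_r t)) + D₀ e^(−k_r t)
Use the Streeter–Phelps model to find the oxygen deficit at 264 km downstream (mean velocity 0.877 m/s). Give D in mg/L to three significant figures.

Travel time t = x/v = 264 km / (0.877 m/s) = 264000 m / 0.877 m/s = 301000 s = 3.484 d.
k_1 L₀/(k_r−k_1) = 0.414×11.1/(0.574−0.414) = 4.595/0.1600 = 28.72 mg/L.
e^(−k_1 t) = e^(−0.414×3.484) = 0.2364; e^(−k_r t) = e^(−0.574×3.484) = 0.1354.
D = 28.72 × (0.2364 − 0.1354) + 0.915 × 0.1354 = 2.901 + 0.1238 = 3.025 mg/L.

D ≈ 3.02 mg/L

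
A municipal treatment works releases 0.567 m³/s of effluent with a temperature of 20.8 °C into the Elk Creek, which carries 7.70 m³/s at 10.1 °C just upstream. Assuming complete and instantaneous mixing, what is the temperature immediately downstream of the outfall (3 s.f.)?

10.8 °C

Flow-weighted mixing: C = (Q_r C_r + Q_w C_w)/(Q_r + Q_w)
= (7.70×10.1 + 0.567×20.8)/(7.70 + 0.567) = 89.56/8.267 = 10.83 °C.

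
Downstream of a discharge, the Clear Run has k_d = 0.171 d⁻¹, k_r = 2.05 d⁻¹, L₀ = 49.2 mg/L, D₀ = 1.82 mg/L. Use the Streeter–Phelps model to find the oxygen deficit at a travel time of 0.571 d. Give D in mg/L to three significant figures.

k_d L₀/(k_r−k_d) = 0.171×49.2/(2.05−0.171) = 8.413/1.879 = 4.477 mg/L.
e^(−k_d t) = e^(−0.171×0.5710) = 0.9070; e^(−k_r t) = e^(−2.05×0.5710) = 0.3102.
D = 4.477 × (0.9070 − 0.3102) + 1.82 × 0.3102 = 2.672 + 0.5646 = 3.237 mg/L.

D ≈ 3.24 mg/L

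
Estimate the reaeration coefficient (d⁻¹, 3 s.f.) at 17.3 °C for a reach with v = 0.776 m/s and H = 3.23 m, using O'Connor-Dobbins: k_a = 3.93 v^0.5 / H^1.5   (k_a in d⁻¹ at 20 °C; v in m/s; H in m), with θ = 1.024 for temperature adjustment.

k_a(20) = 3.93 × 0.776^0.5 / 3.23^1.5 = 3.93 × 0.8809 / 5.805 = 0.5964 d⁻¹.
k_a(17.3) = 0.5964 × 1.024^(17.3−20) = 0.5964 × 0.9380 = 0.5594 d⁻¹.

k_a ≈ 0.559 d⁻¹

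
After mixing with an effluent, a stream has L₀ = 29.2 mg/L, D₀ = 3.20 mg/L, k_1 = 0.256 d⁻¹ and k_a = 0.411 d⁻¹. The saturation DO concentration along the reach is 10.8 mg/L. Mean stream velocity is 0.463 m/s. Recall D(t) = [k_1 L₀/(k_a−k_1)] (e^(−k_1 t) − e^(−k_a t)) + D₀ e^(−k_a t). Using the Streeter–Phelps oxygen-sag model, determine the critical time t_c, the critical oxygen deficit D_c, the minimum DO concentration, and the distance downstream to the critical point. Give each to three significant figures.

t_c ≈ 2.61 d; D_c ≈ 9.32 mg/L; min DO ≈ 1.48 mg/L; x_c ≈ 104 km

At the critical point dD/dt = 0, so k_1 L₀ e^(−k_1 t) = k_a D. Substituting D(t) from the Streeter–Phelps equation and solving for t gives
t_c = ln[(k_a/k_1)(1 − D₀(k_a−k_1)/(k_1 L₀))] / (k_a−k_1).
Here k_a−k_1 = 0.1550 d⁻¹ and 1 − D₀(k_a−k_1)/(k_1 L₀) = 1 − 3.20×0.1550/(0.256×29.2) = 0.9336, so
t_c = ln(1.605 × 0.9336) / 0.1550 = 0.4048 / 0.1550 = 2.611 d.
D_c = (k_1/k_a) L₀ e^(−k_1 t_c) = (0.256/0.411) × 29.2 × e^(−0.256×2.611) = 0.6229 × 29.2 × 0.5125 = 9.321 mg/L.
Minimum DO = C_s − D_c = 10.8 − 9.321 = 1.479 mg/L.
x_c = v t_c = 0.463 m/s × 2.611 d × 86400 s/d = 104500 m ≈ 104 km.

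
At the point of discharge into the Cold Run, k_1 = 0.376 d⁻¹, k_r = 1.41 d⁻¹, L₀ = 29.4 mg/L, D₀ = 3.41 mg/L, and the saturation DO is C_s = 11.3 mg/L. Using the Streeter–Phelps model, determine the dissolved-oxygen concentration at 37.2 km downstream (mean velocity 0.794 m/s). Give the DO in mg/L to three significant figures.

DO ≈ 5.97 mg/L

Travel time t = x/v = 37.2 km / (0.794 m/s) = 37200 m / 0.794 m/s = 46850 s = 0.5423 d.
k_1 L₀/(k_r−k_1) = 0.376×29.4/(1.41−0.376) = 11.05/1.034 = 10.69 mg/L.
e^(−k_1 t) = e^(−0.376×0.5423) = 0.8156; e^(−k_r t) = e^(−1.41×0.5423) = 0.4655.
D = 10.69 × (0.8156 − 0.4655) + 3.41 × 0.4655 = 3.742 + 1.587 = 5.330 mg/L.
DO = C_s − D = 11.3 − 5.330 = 5.970 mg/L.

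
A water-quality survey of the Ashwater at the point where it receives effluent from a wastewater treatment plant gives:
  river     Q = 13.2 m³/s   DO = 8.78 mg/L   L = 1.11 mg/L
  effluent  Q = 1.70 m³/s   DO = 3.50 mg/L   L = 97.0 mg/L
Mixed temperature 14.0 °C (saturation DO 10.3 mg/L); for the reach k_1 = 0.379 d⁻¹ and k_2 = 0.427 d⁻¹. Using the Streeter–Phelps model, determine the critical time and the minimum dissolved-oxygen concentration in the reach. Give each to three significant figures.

Mixed DO = (13.2×8.78 + 1.70×3.50)/(13.2+1.70) = 121.8/14.90 = 8.178 mg/L.
Mixed L₀ = (13.2×1.11 + 1.70×97.0)/(14.90) = 179.6/14.90 = 12.05 mg/L.
Initial deficit D₀ = C_s − DO₀ = 10.3 − 8.178 = 2.122 mg/L.
t_c = (1/0.04800) ln[(0.427/0.379)(1 − 2.122×0.04800/(0.379×12.05))] = 20.83 × ln(1.102) = 2.014 d.
D_c = (0.379/0.427) × 12.05 × e^(−0.379×2.014) = 0.8876 × 12.05 × 0.4661 = 4.985 mg/L.
Minimum DO = 10.3 − 4.985 = 5.315 mg/L.

t_c ≈ 2.01 d; minimum DO ≈ 5.32 mg/L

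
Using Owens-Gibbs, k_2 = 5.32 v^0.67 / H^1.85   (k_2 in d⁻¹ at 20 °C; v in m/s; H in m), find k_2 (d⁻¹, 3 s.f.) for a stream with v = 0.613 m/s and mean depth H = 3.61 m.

k_2 ≈ 0.357 d⁻¹

k_2 = 5.32 × 0.613^0.67 / 3.61^1.85 = 5.32 × 0.7204 / 10.75 = 0.3566 d⁻¹.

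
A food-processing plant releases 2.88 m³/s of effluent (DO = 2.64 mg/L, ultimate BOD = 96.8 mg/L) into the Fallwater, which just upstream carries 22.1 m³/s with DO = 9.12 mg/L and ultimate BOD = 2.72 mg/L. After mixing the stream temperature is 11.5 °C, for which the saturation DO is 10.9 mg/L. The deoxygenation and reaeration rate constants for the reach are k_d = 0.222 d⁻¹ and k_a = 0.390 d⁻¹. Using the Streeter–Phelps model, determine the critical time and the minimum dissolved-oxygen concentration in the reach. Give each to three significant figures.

t_c ≈ 2.45 d; minimum DO ≈ 6.42 mg/L

Mixed DO = (22.1×9.12 + 2.88×2.64)/(22.1+2.88) = 209.2/24.98 = 8.373 mg/L.
Mixed L₀ = (22.1×2.72 + 2.88×96.8)/(24.98) = 338.9/24.98 = 13.57 mg/L.
Initial deficit D₀ = C_s − DO₀ = 10.9 − 8.373 = 2.527 mg/L.
t_c = (1/0.1680) ln[(0.390/0.222)(1 − 2.527×0.1680/(0.222×13.57))] = 5.952 × ln(1.509) = 2.450 d.
D_c = (0.222/0.390) × 13.57 × e^(−0.222×2.450) = 0.5692 × 13.57 × 0.5805 = 4.483 mg/L.
Minimum DO = 10.9 − 4.483 = 6.417 mg/L.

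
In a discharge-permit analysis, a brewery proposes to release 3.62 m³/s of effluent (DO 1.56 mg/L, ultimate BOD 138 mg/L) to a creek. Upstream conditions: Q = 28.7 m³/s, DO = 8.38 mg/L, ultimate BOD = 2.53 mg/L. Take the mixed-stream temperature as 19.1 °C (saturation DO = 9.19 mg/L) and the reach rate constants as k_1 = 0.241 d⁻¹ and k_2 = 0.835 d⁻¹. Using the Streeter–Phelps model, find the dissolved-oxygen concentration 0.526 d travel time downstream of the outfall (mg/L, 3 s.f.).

Mixed DO = (28.7×8.38 + 3.62×1.56)/(28.7+3.62) = 246.2/32.32 = 7.616 mg/L.
Mixed L₀ = (28.7×2.53 + 3.62×138)/(32.32) = 572.2/32.32 = 17.70 mg/L.
Initial deficit D₀ = C_s − DO₀ = 9.19 − 7.616 = 1.574 mg/L.
D(0.526) = [0.241×17.70/(0.835−0.241)](e^(−0.241×0.526) − e^(−0.835×0.526)) + 1.574 e^(−0.835×0.526)
= 7.183 × (0.8809 − 0.6445) + 1.574 × 0.6445 = 2.712 mg/L.
DO = 9.19 − 2.712 = 6.478 mg/L.

DO ≈ 6.48 mg/L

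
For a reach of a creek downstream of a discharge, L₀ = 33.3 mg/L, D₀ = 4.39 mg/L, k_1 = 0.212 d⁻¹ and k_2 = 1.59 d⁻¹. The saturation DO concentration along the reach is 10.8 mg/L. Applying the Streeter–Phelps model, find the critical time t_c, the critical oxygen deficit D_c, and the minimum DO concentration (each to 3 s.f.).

t_c ≈ 0.0513 d; D_c ≈ 4.39 mg/L; min DO ≈ 6.41 mg/L

At the critical point dD/dt = 0, so k_1 L₀ e^(−k_1 t) = k_2 D. Substituting D(t) from the Streeter–Phelps equation and solving for t gives
t_c = ln[(k_2/k_1)(1 − D₀(k_2−k_1)/(k_1 L₀))] / (k_2−k_1).
Here k_2−k_1 = 1.378 d⁻¹ and 1 − D₀(k_2−k_1)/(k_1 L₀) = 1 − 4.39×1.378/(0.212×33.3) = 0.1431, so
t_c = ln(7.500 × 0.1431) / 1.378 = 0.07064 / 1.378 = 0.05126 d.
D_c = (k_1/k_2) L₀ e^(−k_1 t_c) = (0.212/1.59) × 33.3 × e^(−0.212×0.05126) = 0.1333 × 33.3 × 0.9892 = 4.392 mg/L.
Minimum DO = C_s − D_c = 10.8 − 4.392 = 6.408 mg/L.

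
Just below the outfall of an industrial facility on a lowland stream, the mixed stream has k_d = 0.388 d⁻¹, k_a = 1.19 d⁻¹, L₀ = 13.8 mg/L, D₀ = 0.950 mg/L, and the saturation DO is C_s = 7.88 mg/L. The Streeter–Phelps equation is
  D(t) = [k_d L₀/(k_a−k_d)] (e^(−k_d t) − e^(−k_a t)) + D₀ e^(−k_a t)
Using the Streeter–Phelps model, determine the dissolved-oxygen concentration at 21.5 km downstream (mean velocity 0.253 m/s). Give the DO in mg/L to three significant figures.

DO ≈ 5.10 mg/L

Travel time t = x/v = 21.5 km / (0.253 m/s) = 21500 m / 0.253 m/s = 84980 s = 0.9836 d.
k_d L₀/(k_a−k_d) = 0.388×13.8/(1.19−0.388) = 5.354/0.8020 = 6.676 mg/L.
e^(−k_d t) = e^(−0.388×0.9836) = 0.6828; e^(−k_a t) = e^(−1.19×0.9836) = 0.3102.
D = 6.676 × (0.6828 − 0.3102) + 0.950 × 0.3102 = 2.487 + 0.2947 = 2.782 mg/L.
DO = C_s − D = 7.88 − 2.782 = 5.098 mg/L.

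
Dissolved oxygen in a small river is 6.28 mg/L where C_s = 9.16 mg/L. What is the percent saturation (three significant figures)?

% saturation = C/C_s × 100 = 6.28/9.16 × 100 = 68.6 %.

68.6 % saturation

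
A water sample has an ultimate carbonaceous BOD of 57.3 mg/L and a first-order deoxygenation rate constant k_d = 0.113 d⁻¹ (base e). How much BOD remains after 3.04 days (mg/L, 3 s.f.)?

L ≈ 40.6 mg/L

L_t = L₀ e^(−k_d t) = 57.3 × e^(−0.113×3.04) = 57.3 × 0.7093 = 40.64 mg/L.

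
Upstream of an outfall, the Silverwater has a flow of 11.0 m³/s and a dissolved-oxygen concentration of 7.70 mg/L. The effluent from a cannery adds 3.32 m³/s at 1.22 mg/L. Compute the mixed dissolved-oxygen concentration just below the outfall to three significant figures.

Flow-weighted mixing: C = (Q_r C_r + Q_w C_w)/(Q_r + Q_w)
= (11.0×7.70 + 3.32×1.22)/(11.0 + 3.32) = 88.75/14.32 = 6.198 mg/L.

6.20 mg/L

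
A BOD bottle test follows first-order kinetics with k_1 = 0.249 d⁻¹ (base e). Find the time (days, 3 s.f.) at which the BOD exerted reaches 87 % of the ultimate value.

t ≈ 8.19 d

y/L₀ = 1 − e^(−k_1 t) = 0.87 ⇒ e^(−k_1 t) = 0.130
t = −ln(0.130) / 0.249 = 2.040 / 0.249 = 8.194 d.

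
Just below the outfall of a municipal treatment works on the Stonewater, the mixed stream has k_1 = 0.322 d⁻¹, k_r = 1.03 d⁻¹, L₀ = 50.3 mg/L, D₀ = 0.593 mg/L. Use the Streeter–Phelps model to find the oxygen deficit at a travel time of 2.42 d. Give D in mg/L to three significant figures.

k_1 L₀/(k_r−k_1) = 0.322×50.3/(1.03−0.322) = 16.20/0.7080 = 22.88 mg/L.
e^(−k_1 t) = e^(−0.322×2.420) = 0.4588; e^(−k_r t) = e^(−1.03×2.420) = 0.08269.
D = 22.88 × (0.4588 − 0.08269) + 0.593 × 0.08269 = 8.603 + 0.04904 = 8.652 mg/L.

D ≈ 8.65 mg/L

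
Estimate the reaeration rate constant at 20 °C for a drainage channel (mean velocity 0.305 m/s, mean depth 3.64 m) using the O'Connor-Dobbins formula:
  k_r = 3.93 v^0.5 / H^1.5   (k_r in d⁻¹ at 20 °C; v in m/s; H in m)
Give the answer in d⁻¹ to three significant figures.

k_r = 3.93 × 0.305^0.5 / 3.64^1.5 = 3.93 × 0.5523 / 6.945 = 0.3125 d⁻¹.

k_r ≈ 0.313 d⁻¹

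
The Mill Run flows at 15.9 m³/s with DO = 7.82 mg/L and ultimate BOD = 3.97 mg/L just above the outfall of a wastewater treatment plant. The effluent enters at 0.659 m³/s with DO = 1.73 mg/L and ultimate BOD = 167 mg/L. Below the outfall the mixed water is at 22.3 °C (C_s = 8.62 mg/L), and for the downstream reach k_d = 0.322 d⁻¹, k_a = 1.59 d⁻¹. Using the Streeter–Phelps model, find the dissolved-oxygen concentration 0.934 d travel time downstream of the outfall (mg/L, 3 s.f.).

DO ≈ 7.02 mg/L

Mixed DO = (15.9×7.82 + 0.659×1.73)/(15.9+0.659) = 125.5/16.56 = 7.578 mg/L.
Mixed L₀ = (15.9×3.97 + 0.659×167)/(16.56) = 173.2/16.56 = 10.46 mg/L.
Initial deficit D₀ = C_s − DO₀ = 8.62 − 7.578 = 1.042 mg/L.
D(0.934) = [0.322×10.46/(1.59−0.322)](e^(−0.322×0.934) − e^(−1.59×0.934)) + 1.042 e^(−1.59×0.934)
= 2.656 × (0.7403 − 0.2265) + 1.042 × 0.2265 = 1.601 mg/L.
DO = 8.62 − 1.601 = 7.019 mg/L.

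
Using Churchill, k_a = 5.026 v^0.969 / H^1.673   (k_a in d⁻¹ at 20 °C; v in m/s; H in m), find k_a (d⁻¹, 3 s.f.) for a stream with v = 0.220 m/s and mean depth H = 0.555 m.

k_a = 5.026 × 0.220^0.969 / 0.555^1.673 = 5.026 × 0.2306 / 0.3734 = 3.103 d⁻¹.

k_a ≈ 3.10 d⁻¹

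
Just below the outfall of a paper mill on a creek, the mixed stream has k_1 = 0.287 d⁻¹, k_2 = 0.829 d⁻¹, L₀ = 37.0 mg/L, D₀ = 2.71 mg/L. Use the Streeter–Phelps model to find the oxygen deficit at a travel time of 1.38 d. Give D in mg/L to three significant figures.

D ≈ 7.81 mg/L

k_1 L₀/(k_2−k_1) = 0.287×37.0/(0.829−0.287) = 10.62/0.5420 = 19.59 mg/L.
e^(−k_1 t) = e^(−0.287×1.380) = 0.6730; e^(−k_2 t) = e^(−0.829×1.380) = 0.3185.
D = 19.59 × (0.6730 − 0.3185) + 2.71 × 0.3185 = 6.944 + 0.8632 = 7.807 mg/L.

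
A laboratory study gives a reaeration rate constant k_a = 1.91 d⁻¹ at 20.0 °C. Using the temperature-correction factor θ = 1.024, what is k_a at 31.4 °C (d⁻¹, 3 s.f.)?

k_a ≈ 2.50 d⁻¹

k_a(T₂) = k_a(T₁) · θ^(T₂−T₁) = 1.91 × 1.024^(31.4−20.0)
= 1.91 × 1.024^11.4 = 1.91 × 1.310 = 2.503 d⁻¹.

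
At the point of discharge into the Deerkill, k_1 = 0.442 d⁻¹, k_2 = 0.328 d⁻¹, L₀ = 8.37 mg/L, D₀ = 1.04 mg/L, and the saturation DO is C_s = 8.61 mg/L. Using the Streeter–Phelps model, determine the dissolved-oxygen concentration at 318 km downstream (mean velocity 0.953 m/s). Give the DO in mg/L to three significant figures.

DO ≈ 5.06 mg/L

Travel time t = x/v = 318 km / (0.953 m/s) = 318000 m / 0.953 m/s = 333700 s = 3.862 d.
k_1 L₀/(k_2−k_1) = 0.442×8.37/(0.328−0.442) = 3.700/-0.1140 = -32.45 mg/L.
e^(−k_1 t) = e^(−0.442×3.862) = 0.1814; e^(−k_2 t) = e^(−0.328×3.862) = 0.2817.
D = -32.45 × (0.1814 − 0.2817) + 1.04 × 0.2817 = 3.256 + 0.2930 = 3.549 mg/L.
DO = C_s − D = 8.61 − 3.549 = 5.061 mg/L.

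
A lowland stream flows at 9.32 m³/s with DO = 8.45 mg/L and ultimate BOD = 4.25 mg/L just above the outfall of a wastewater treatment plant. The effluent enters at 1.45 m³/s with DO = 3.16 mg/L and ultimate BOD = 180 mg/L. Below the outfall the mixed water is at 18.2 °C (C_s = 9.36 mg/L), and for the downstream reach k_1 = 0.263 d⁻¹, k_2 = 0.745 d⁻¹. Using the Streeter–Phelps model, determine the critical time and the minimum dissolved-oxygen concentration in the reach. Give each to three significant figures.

t_c ≈ 1.93 d; minimum DO ≈ 3.42 mg/L

Mixed DO = (9.32×8.45 + 1.45×3.16)/(9.32+1.45) = 83.34/10.77 = 7.738 mg/L.
Mixed L₀ = (9.32×4.25 + 1.45×180)/(10.77) = 300.6/10.77 = 27.91 mg/L.
Initial deficit D₀ = C_s − DO₀ = 9.36 − 7.738 = 1.622 mg/L.
t_c = (1/0.4820) ln[(0.745/0.263)(1 − 1.622×0.4820/(0.263×27.91))] = 2.075 × ln(2.531) = 1.927 d.
D_c = (0.263/0.745) × 27.91 × e^(−0.263×1.927) = 0.3530 × 27.91 × 0.6025 = 5.937 mg/L.
Minimum DO = 9.36 − 5.937 = 3.423 mg/L.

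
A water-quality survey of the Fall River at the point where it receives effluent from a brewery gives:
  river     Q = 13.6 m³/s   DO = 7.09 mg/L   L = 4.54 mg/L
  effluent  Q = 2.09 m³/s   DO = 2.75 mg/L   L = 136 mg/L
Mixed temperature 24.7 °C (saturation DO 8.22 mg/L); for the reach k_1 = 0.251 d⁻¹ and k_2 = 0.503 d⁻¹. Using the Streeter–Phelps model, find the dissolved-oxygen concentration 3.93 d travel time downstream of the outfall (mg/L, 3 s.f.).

Mixed DO = (13.6×7.09 + 2.09×2.75)/(13.6+2.09) = 102.2/15.69 = 6.512 mg/L.
Mixed L₀ = (13.6×4.54 + 2.09×136)/(15.69) = 346.0/15.69 = 22.05 mg/L.
Initial deficit D₀ = C_s − DO₀ = 8.22 − 6.512 = 1.708 mg/L.
D(3.93) = [0.251×22.05/(0.503−0.251)](e^(−0.251×3.93) − e^(−0.503×3.93)) + 1.708 e^(−0.503×3.93)
= 21.96 × (0.3729 − 0.1385) + 1.708 × 0.1385 = 5.385 mg/L.
DO = 8.22 − 5.385 = 2.835 mg/L.

DO ≈ 2.84 mg/L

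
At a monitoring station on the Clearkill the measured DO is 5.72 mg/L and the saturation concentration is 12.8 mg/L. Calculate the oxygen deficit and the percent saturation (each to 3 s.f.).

D ≈ 7.08 mg/L; 44.7 % saturation

D = C_s − C = 12.8 − 5.72 = 7.08 mg/L.
% saturation = 5.72/12.8 × 100 = 44.7 %.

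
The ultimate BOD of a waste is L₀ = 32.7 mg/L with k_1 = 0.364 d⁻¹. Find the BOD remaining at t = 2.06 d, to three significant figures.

L ≈ 15.4 mg/L

L_t = L₀ e^(−k_1 t) = 32.7 × e^(−0.364×2.06) = 32.7 × 0.4724 = 15.45 mg/L.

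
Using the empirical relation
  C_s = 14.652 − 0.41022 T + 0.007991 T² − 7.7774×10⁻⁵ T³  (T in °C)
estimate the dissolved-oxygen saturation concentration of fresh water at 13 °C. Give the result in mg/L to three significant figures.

C_s ≈ 10.5 mg/L

C_s = 14.652 − 0.41022×13 + 0.007991×13² − 7.7774×10⁻⁵×13³ = 10.50 mg/L.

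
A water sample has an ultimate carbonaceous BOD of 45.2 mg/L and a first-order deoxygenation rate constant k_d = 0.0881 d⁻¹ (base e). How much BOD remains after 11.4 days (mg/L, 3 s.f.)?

L ≈ 16.6 mg/L

L_t = L₀ e^(−k_d t) = 45.2 × e^(−0.0881×11.4) = 45.2 × 0.3663 = 16.56 mg/L.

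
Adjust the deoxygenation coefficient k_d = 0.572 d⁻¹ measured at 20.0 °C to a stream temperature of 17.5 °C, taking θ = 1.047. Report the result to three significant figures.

k_d(T₂) = k_d(T₁) · θ^(T₂−T₁) = 0.572 × 1.047^(17.5−20.0)
= 0.572 × 1.047^-2.50 = 0.572 × 0.8915 = 0.5100 d⁻¹.

k_d ≈ 0.510 d⁻¹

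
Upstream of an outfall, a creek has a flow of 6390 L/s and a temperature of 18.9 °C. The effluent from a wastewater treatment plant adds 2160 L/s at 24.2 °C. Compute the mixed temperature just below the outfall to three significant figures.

20.2 °C

Flow-weighted mixing: C = (Q_r C_r + Q_w C_w)/(Q_r + Q_w)
= (6390×18.9 + 2160×24.2)/(6390 + 2160) = 173000/8550 = 20.24 °C.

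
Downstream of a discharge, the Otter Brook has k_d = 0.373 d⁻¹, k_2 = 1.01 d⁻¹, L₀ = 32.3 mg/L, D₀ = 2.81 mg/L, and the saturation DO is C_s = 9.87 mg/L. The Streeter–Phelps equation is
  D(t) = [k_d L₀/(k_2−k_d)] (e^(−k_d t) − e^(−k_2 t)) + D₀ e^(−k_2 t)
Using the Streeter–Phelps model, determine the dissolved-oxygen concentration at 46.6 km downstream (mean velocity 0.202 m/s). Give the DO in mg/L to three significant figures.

DO ≈ 3.97 mg/L

Travel time t = x/v = 46.6 km / (0.202 m/s) = 46600 m / 0.202 m/s = 230700 s = 2.670 d.
k_d L₀/(k_2−k_d) = 0.373×32.3/(1.01−0.373) = 12.05/0.6370 = 18.91 mg/L.
e^(−k_d t) = e^(−0.373×2.670) = 0.3694; e^(−k_2 t) = e^(−1.01×2.670) = 0.06742.
D = 18.91 × (0.3694 − 0.06742) + 2.81 × 0.06742 = 5.711 + 0.1895 = 5.900 mg/L.
DO = C_s − D = 9.87 − 5.900 = 3.970 mg/L.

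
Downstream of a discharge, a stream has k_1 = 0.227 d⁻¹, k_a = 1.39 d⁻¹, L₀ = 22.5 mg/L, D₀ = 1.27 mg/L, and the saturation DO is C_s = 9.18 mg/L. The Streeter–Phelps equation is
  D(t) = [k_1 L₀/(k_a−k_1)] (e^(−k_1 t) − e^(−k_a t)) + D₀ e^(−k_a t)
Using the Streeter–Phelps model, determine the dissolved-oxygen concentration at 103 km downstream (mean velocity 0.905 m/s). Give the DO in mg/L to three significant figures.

DO ≈ 6.42 mg/L

Travel time t = x/v = 103 km / (0.905 m/s) = 103000 m / 0.905 m/s = 113800 s = 1.317 d.
k_1 L₀/(k_a−k_1) = 0.227×22.5/(1.39−0.227) = 5.107/1.163 = 4.392 mg/L.
e^(−k_1 t) = e^(−0.227×1.317) = 0.7415; e^(−k_a t) = e^(−1.39×1.317) = 0.1603.
D = 4.392 × (0.7415 − 0.1603) + 1.27 × 0.1603 = 2.553 + 0.2035 = 2.756 mg/L.
DO = C_s − D = 9.18 − 2.756 = 6.424 mg/L.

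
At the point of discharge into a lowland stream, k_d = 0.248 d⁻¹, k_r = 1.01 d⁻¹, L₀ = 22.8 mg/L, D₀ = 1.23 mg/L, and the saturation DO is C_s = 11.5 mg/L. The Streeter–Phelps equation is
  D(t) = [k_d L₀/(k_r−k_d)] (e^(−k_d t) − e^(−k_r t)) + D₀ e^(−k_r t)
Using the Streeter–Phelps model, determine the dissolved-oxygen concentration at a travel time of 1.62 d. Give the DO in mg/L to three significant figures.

DO ≈ 7.74 mg/L

k_d L₀/(k_r−k_d) = 0.248×22.8/(1.01−0.248) = 5.654/0.7620 = 7.420 mg/L.
e^(−k_d t) = e^(−0.248×1.620) = 0.6691; e^(−k_r t) = e^(−1.01×1.620) = 0.1947.
D = 7.420 × (0.6691 − 0.1947) + 1.23 × 0.1947 = 3.520 + 0.2395 = 3.760 mg/L.
DO = C_s − D = 11.5 − 3.760 = 7.740 mg/L.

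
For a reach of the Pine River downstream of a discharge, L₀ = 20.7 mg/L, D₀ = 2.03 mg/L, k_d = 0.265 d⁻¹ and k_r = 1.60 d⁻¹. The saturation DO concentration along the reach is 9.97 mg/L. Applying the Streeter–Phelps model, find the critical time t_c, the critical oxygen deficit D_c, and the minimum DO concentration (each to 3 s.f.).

t_c ≈ 0.837 d; D_c ≈ 2.75 mg/L; min DO ≈ 7.22 mg/L

At the critical point dD/dt = 0, so k_d L₀ e^(−k_d t) = k_r D. Substituting D(t) from the Streeter–Phelps equation and solving for t gives
t_c = ln[(k_r/k_d)(1 − D₀(k_r−k_d)/(k_d L₀))] / (k_r−k_d).
Here k_r−k_d = 1.335 d⁻¹ and 1 − D₀(k_r−k_d)/(k_d L₀) = 1 − 2.03×1.335/(0.265×20.7) = 0.5060, so
t_c = ln(6.038 × 0.5060) / 1.335 = 1.117 / 1.335 = 0.8365 d.
D_c = (k_d/k_r) L₀ e^(−k_d t_c) = (0.265/1.60) × 20.7 × e^(−0.265×0.8365) = 0.1656 × 20.7 × 0.8012 = 2.747 mg/L.
Minimum DO = C_s − D_c = 9.97 − 2.747 = 7.223 mg/L.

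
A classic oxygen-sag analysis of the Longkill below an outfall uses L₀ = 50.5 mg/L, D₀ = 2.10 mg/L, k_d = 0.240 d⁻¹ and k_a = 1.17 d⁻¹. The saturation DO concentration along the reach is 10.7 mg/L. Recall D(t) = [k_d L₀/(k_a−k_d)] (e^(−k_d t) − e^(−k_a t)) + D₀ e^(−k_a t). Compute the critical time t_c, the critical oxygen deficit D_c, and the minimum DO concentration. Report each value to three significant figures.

With k_a/k_d = 4.875 and 1 − D₀(k_a−k_d)/(k_d L₀) = 0.8389,
t_c = ln(4.875 × 0.8389) / (1.17 − 0.240) = ln(4.089) / 0.9300 = 1.408/0.9300 = 1.514 d.
D_c = (k_d/k_a) L₀ e^(−k_d t_c) = (0.240/1.17) × 50.5 × e^(−0.240×1.514) = 0.2051 × 50.5 × 0.6953 = 7.202 mg/L.
Minimum DO = C_s − D_c = 10.7 − 7.202 = 3.498 mg/L.

t_c ≈ 1.51 d; D_c ≈ 7.20 mg/L; min DO ≈ 3.50 mg/L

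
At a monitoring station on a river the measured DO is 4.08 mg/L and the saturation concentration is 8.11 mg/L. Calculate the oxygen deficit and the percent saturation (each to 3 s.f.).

D ≈ 4.03 mg/L; 50.3 % saturation

D = C_s − C = 8.11 − 4.08 = 4.03 mg/L.
% saturation = 4.08/8.11 × 100 = 50.3 %.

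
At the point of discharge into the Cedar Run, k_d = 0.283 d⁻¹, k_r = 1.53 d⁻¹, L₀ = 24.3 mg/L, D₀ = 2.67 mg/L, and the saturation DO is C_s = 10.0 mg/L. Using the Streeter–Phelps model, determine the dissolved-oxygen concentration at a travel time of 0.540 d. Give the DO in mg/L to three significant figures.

DO ≈ 6.51 mg/L

k_d L₀/(k_r−k_d) = 0.283×24.3/(1.53−0.283) = 6.877/1.247 = 5.515 mg/L.
e^(−k_d t) = e^(−0.283×0.5400) = 0.8583; e^(−k_r t) = e^(−1.53×0.5400) = 0.4377.
D = 5.515 × (0.8583 − 0.4377) + 2.67 × 0.4377 = 2.319 + 1.169 = 3.488 mg/L.
DO = C_s − D = 10.0 − 3.488 = 6.512 mg/L.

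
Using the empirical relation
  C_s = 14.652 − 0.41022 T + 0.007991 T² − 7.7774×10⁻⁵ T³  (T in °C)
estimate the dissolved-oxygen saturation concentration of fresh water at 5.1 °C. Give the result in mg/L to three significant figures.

C_s ≈ 12.8 mg/L

C_s = 14.652 − 0.41022×5.1 + 0.007991×5.1² − 7.7774×10⁻⁵×5.1³ = 12.76 mg/L.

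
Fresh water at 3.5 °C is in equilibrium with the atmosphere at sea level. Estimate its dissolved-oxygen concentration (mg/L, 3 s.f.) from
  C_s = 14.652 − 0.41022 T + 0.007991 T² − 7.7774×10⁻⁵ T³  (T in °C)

C_s = 14.652 − 0.41022×3.5 + 0.007991×3.5² − 7.7774×10⁻⁵×3.5³ = 13.31 mg/L.

C_s ≈ 13.3 mg/L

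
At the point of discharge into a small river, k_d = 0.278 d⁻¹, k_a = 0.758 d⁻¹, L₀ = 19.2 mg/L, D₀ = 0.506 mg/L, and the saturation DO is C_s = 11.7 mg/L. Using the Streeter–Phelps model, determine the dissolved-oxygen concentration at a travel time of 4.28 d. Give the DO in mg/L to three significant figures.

DO ≈ 8.73 mg/L

k_d L₀/(k_a−k_d) = 0.278×19.2/(0.758−0.278) = 5.338/0.4800 = 11.12 mg/L.
e^(−k_d t) = e^(−0.278×4.280) = 0.3043; e^(−k_a t) = e^(−0.758×4.280) = 0.03900.
D = 11.12 × (0.3043 − 0.03900) + 0.506 × 0.03900 = 2.950 + 0.01973 = 2.970 mg/L.
DO = C_s − D = 11.7 − 2.970 = 8.730 mg/L.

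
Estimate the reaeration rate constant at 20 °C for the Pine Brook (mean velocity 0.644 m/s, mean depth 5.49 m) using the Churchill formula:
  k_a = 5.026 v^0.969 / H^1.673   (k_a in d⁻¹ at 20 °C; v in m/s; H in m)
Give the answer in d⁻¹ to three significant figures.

k_a = 5.026 × 0.644^0.969 / 5.49^1.673 = 5.026 × 0.6528 / 17.27 = 0.1900 d⁻¹.

k_a ≈ 0.190 d⁻¹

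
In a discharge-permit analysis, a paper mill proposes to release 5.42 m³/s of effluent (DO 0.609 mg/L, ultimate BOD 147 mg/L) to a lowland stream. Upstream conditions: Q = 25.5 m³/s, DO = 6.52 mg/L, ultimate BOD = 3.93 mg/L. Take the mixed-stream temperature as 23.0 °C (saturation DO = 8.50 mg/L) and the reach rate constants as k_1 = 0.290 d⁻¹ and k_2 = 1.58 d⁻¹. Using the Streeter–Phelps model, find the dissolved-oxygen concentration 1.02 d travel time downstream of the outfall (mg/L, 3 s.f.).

Mixed DO = (25.5×6.52 + 5.42×0.609)/(25.5+5.42) = 169.6/30.92 = 5.484 mg/L.
Mixed L₀ = (25.5×3.93 + 5.42×147)/(30.92) = 897.0/30.92 = 29.01 mg/L.
Initial deficit D₀ = C_s − DO₀ = 8.50 − 5.484 = 3.016 mg/L.
D(1.02) = [0.290×29.01/(1.58−0.290)](e^(−0.290×1.02) − e^(−1.58×1.02)) + 3.016 e^(−1.58×1.02)
= 6.521 × (0.7439 − 0.1996) + 3.016 × 0.1996 = 4.152 mg/L.
DO = 8.50 − 4.152 = 4.348 mg/L.

DO ≈ 4.35 mg/L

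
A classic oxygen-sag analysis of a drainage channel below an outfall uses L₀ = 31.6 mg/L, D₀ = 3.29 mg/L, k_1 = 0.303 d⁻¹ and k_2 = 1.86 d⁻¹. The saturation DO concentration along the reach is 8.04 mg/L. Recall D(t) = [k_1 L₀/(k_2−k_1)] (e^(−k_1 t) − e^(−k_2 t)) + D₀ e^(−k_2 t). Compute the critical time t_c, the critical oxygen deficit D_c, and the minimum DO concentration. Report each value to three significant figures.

t_c ≈ 0.674 d; D_c ≈ 4.20 mg/L; min DO ≈ 3.84 mg/L

At the critical point dD/dt = 0, so k_1 L₀ e^(−k_1 t) = k_2 D. Substituting D(t) from the Streeter–Phelps equation and solving for t gives
t_c = ln[(k_2/k_1)(1 − D₀(k_2−k_1)/(k_1 L₀))] / (k_2−k_1).
Here k_2−k_1 = 1.557 d⁻¹ and 1 − D₀(k_2−k_1)/(k_1 L₀) = 1 − 3.29×1.557/(0.303×31.6) = 0.4650, so
t_c = ln(6.139 × 0.4650) / 1.557 = 1.049 / 1.557 = 0.6737 d.
D_c = (k_1/k_2) L₀ e^(−k_1 t_c) = (0.303/1.86) × 31.6 × e^(−0.303×0.6737) = 0.1629 × 31.6 × 0.8154 = 4.197 mg/L.
Minimum DO = C_s − D_c = 8.04 − 4.197 = 3.843 mg/L.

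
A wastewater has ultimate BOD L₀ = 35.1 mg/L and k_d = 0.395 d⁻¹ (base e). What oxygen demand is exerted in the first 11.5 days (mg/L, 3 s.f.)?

y_t = L₀(1 − e^(−k_d t)) = 35.1 × (1 − e^(−0.395×11.5))
= 35.1 × (1 − 0.01065) = 35.1 × 0.9894 = 34.73 mg/L.

y ≈ 34.7 mg/L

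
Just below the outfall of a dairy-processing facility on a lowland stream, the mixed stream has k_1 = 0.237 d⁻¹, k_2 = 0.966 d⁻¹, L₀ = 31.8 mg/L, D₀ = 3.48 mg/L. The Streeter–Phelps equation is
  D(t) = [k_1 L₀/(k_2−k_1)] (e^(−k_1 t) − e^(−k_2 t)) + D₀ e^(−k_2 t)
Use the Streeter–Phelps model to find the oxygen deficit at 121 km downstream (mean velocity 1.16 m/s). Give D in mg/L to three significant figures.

D ≈ 5.63 mg/L

Travel time t = x/v = 121 km / (1.16 m/s) = 121000 m / 1.16 m/s = 104300 s = 1.207 d.
k_1 L₀/(k_2−k_1) = 0.237×31.8/(0.966−0.237) = 7.537/0.7290 = 10.34 mg/L.
e^(−k_1 t) = e^(−0.237×1.207) = 0.7512; e^(−k_2 t) = e^(−0.966×1.207) = 0.3115.
D = 10.34 × (0.7512 − 0.3115) + 3.48 × 0.3115 = 4.545 + 1.084 = 5.629 mg/L.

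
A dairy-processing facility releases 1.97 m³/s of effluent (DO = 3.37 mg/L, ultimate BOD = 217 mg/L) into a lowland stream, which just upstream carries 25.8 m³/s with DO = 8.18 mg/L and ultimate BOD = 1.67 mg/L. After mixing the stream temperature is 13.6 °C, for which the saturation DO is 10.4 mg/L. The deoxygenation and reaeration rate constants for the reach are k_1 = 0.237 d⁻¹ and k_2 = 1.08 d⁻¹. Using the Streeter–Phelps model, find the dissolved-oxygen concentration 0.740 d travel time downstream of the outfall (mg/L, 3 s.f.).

Mixed DO = (25.8×8.18 + 1.97×3.37)/(25.8+1.97) = 217.7/27.77 = 7.839 mg/L.
Mixed L₀ = (25.8×1.67 + 1.97×217)/(27.77) = 470.6/27.77 = 16.95 mg/L.
Initial deficit D₀ = C_s − DO₀ = 10.4 − 7.839 = 2.561 mg/L.
D(0.740) = [0.237×16.95/(1.08−0.237)](e^(−0.237×0.740) − e^(−1.08×0.740)) + 2.561 e^(−1.08×0.740)
= 4.764 × (0.8391 − 0.4497) + 2.561 × 0.4497 = 3.007 mg/L.
DO = 10.4 − 3.007 = 7.393 mg/L.

DO ≈ 7.39 mg/L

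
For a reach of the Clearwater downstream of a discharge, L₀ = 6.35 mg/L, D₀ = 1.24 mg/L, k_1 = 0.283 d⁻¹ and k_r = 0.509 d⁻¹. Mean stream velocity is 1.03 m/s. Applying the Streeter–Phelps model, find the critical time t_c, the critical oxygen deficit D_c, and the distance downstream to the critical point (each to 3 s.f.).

At the critical point dD/dt = 0, so k_1 L₀ e^(−k_1 t) = k_r D. Substituting D(t) from the Streeter–Phelps equation and solving for t gives
t_c = ln[(k_r/k_1)(1 − D₀(k_r−k_1)/(k_1 L₀))] / (k_r−k_1).
Here k_r−k_1 = 0.2260 d⁻¹ and 1 − D₀(k_r−k_1)/(k_1 L₀) = 1 − 1.24×0.2260/(0.283×6.35) = 0.8441, so
t_c = ln(1.799 × 0.8441) / 0.2260 = 0.4175 / 0.2260 = 1.847 d.
D_c = (k_1/k_r) L₀ e^(−k_1 t_c) = (0.283/0.509) × 6.35 × e^(−0.283×1.847) = 0.5560 × 6.35 × 0.5929 = 2.093 mg/L.
x_c = v t_c = 1.03 m/s × 1.847 d × 86400 s/d = 164400 m ≈ 164 km.

t_c ≈ 1.85 d; D_c ≈ 2.09 mg/L; x_c ≈ 164 km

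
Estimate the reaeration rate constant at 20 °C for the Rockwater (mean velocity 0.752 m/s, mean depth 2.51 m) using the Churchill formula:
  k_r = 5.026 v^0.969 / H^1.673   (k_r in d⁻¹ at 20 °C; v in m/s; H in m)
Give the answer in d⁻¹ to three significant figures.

k_r ≈ 0.818 d⁻¹

k_r = 5.026 × 0.752^0.969 / 2.51^1.673 = 5.026 × 0.7587 / 4.663 = 0.8178 d⁻¹.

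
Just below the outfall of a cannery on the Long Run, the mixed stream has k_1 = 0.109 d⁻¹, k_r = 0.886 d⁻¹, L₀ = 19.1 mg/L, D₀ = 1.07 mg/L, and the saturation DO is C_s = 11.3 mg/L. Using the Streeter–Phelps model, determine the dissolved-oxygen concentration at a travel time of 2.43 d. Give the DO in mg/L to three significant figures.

DO ≈ 9.43 mg/L

k_1 L₀/(k_r−k_1) = 0.109×19.1/(0.886−0.109) = 2.082/0.7770 = 2.679 mg/L.
e^(−k_1 t) = e^(−0.109×2.430) = 0.7673; e^(−k_r t) = e^(−0.886×2.430) = 0.1161.
D = 2.679 × (0.7673 − 0.1161) + 1.07 × 0.1161 = 1.745 + 0.1243 = 1.869 mg/L.
DO = C_s − D = 11.3 − 1.869 = 9.431 mg/L.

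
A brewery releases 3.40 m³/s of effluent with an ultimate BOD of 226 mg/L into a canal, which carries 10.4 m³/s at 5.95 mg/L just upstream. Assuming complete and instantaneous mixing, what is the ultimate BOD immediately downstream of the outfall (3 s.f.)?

Flow-weighted mixing: C = (Q_r C_r + Q_w C_w)/(Q_r + Q_w)
= (10.4×5.95 + 3.40×226)/(10.4 + 3.40) = 830.3/13.80 = 60.17 mg/L.

60.2 mg/L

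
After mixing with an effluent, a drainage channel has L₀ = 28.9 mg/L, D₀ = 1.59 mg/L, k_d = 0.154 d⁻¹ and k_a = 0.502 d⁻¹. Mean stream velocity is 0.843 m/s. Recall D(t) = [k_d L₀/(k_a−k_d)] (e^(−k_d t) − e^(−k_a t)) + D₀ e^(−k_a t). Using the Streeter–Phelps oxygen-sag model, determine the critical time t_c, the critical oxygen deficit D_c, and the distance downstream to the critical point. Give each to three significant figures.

At the critical point dD/dt = 0, so k_d L₀ e^(−k_d t) = k_a D. Substituting D(t) from the Streeter–Phelps equation and solving for t gives
t_c = ln[(k_a/k_d)(1 − D₀(k_a−k_d)/(k_d L₀))] / (k_a−k_d).
Here k_a−k_d = 0.3480 d⁻¹ and 1 − D₀(k_a−k_d)/(k_d L₀) = 1 − 1.59×0.3480/(0.154×28.9) = 0.8757, so
t_c = ln(3.260 × 0.8757) / 0.3480 = 1.049 / 0.3480 = 3.014 d.
D_c = (k_d/k_a) L₀ e^(−k_d t_c) = (0.154/0.502) × 28.9 × e^(−0.154×3.014) = 0.3068 × 28.9 × 0.6287 = 5.574 mg/L.
x_c = v t_c = 0.843 m/s × 3.014 d × 86400 s/d = 219500 m ≈ 220 km.

t_c ≈ 3.01 d; D_c ≈ 5.57 mg/L; x_c ≈ 220 km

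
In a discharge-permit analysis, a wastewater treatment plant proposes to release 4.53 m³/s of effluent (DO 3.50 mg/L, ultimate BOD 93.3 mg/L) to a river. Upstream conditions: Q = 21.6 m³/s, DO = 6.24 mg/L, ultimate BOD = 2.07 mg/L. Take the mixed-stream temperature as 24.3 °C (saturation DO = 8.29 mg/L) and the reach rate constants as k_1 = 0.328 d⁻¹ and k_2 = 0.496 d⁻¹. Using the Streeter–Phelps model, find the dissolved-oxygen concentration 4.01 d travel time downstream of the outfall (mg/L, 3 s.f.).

DO ≈ 3.35 mg/L

Mixed DO = (21.6×6.24 + 4.53×3.50)/(21.6+4.53) = 150.6/26.13 = 5.765 mg/L.
Mixed L₀ = (21.6×2.07 + 4.53×93.3)/(26.13) = 467.4/26.13 = 17.89 mg/L.
Initial deficit D₀ = C_s − DO₀ = 8.29 − 5.765 = 2.525 mg/L.
D(4.01) = [0.328×17.89/(0.496−0.328)](e^(−0.328×4.01) − e^(−0.496×4.01)) + 2.525 e^(−0.496×4.01)
= 34.92 × (0.2684 − 0.1368) + 2.525 × 0.1368 = 4.940 mg/L.
DO = 8.29 − 4.940 = 3.350 mg/L.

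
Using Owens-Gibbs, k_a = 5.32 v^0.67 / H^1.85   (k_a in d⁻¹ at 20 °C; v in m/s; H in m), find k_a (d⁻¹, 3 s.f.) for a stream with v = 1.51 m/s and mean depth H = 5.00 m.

k_a ≈ 0.357 d⁻¹

k_a = 5.32 × 1.51^0.67 / 5.00^1.85 = 5.32 × 1.318 / 19.64 = 0.3571 d⁻¹.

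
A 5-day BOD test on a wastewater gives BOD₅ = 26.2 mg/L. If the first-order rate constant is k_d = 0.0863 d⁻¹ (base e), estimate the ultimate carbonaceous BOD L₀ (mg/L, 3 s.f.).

L₀ ≈ 74.8 mg/L

BOD₅ = L₀(1 − e^(−5k_d)) ⇒ L₀ = BOD₅ / (1 − e^(−5×0.0863))
= 26.2 / (1 − 0.6495) = 26.2 / 0.3505 = 74.76 mg/L.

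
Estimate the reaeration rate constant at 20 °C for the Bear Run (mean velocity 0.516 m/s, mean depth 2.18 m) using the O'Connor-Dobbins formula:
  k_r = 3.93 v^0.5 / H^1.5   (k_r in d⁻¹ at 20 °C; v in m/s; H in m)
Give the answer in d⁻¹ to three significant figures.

k_r ≈ 0.877 d⁻¹

k_r = 3.93 × 0.516^0.5 / 2.18^1.5 = 3.93 × 0.7183 / 3.219 = 0.8771 d⁻¹.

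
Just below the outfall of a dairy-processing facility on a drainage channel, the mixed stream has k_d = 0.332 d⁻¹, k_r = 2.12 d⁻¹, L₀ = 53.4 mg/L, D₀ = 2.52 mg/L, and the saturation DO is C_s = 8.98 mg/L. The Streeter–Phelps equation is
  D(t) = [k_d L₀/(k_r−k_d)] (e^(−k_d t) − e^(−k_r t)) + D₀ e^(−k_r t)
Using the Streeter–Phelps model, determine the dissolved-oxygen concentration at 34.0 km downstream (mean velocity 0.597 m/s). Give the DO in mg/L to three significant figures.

DO ≈ 2.84 mg/L

Travel time t = x/v = 34.0 km / (0.597 m/s) = 34000 m / 0.597 m/s = 56950 s = 0.6592 d.
k_d L₀/(k_r−k_d) = 0.332×53.4/(2.12−0.332) = 17.73/1.788 = 9.915 mg/L.
e^(−k_d t) = e^(−0.332×0.6592) = 0.8034; e^(−k_r t) = e^(−2.12×0.6592) = 0.2472.
D = 9.915 × (0.8034 − 0.2472) + 2.52 × 0.2472 = 5.515 + 0.6230 = 6.138 mg/L.
DO = C_s − D = 8.98 − 6.138 = 2.842 mg/L.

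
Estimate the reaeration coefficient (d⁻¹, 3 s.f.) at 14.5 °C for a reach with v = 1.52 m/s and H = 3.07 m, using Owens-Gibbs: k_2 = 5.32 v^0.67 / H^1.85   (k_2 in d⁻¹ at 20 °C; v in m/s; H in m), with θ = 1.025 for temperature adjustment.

k_2 ≈ 0.772 d⁻¹

k_2(20) = 5.32 × 1.52^0.67 / 3.07^1.85 = 5.32 × 1.324 / 7.965 = 0.8842 d⁻¹.
k_2(14.5) = 0.8842 × 1.025^(14.5−20) = 0.8842 × 0.8730 = 0.7719 d⁻¹.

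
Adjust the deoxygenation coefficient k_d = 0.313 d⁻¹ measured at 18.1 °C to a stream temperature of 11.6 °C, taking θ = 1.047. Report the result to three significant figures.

k_d ≈ 0.232 d⁻¹

k_d(T₂) = k_d(T₁) · θ^(T₂−T₁) = 0.313 × 1.047^(11.6−18.1)
= 0.313 × 1.047^-6.50 = 0.313 × 0.7419 = 0.2322 d⁻¹.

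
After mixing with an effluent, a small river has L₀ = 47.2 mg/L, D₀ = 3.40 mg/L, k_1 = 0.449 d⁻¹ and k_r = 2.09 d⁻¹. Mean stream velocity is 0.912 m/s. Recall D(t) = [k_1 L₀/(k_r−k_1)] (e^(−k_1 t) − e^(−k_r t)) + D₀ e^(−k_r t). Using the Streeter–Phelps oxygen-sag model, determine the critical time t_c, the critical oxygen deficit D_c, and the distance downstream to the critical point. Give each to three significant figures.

At the critical point dD/dt = 0, so k_1 L₀ e^(−k_1 t) = k_r D. Substituting D(t) from the Streeter–Phelps equation and solving for t gives
t_c = ln[(k_r/k_1)(1 − D₀(k_r−k_1)/(k_1 L₀))] / (k_r−k_1).
Here k_r−k_1 = 1.641 d⁻¹ and 1 − D₀(k_r−k_1)/(k_1 L₀) = 1 − 3.40×1.641/(0.449×47.2) = 0.7367, so
t_c = ln(4.655 × 0.7367) / 1.641 = 1.232 / 1.641 = 0.7510 d.
D_c = (k_1/k_r) L₀ e^(−k_1 t_c) = (0.449/2.09) × 47.2 × e^(−0.449×0.7510) = 0.2148 × 47.2 × 0.7138 = 7.238 mg/L.
x_c = v t_c = 0.912 m/s × 0.7510 d × 86400 s/d = 59180 m ≈ 59.2 km.

t_c ≈ 0.751 d; D_c ≈ 7.24 mg/L; x_c ≈ 59.2 km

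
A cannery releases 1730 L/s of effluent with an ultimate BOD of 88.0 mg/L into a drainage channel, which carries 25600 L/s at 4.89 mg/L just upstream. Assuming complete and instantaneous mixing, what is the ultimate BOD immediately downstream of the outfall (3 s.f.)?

10.2 mg/L

Flow-weighted mixing: C = (Q_r C_r + Q_w C_w)/(Q_r + Q_w)
= (25600×4.89 + 1730×88.0)/(25600 + 1730) = 277400/27330 = 10.15 mg/L.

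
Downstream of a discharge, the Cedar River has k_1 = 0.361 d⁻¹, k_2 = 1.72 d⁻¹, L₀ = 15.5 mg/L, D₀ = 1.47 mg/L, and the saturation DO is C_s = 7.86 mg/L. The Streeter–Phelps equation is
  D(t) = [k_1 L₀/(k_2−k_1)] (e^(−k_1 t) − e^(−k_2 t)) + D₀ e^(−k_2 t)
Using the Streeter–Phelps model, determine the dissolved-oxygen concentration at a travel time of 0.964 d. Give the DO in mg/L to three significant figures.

DO ≈ 5.46 mg/L

k_1 L₀/(k_2−k_1) = 0.361×15.5/(1.72−0.361) = 5.595/1.359 = 4.117 mg/L.
e^(−k_1 t) = e^(−0.361×0.9640) = 0.7061; e^(−k_2 t) = e^(−1.72×0.9640) = 0.1905.
D = 4.117 × (0.7061 − 0.1905) + 1.47 × 0.1905 = 2.123 + 0.2800 = 2.403 mg/L.
DO = C_s − D = 7.86 − 2.403 = 5.457 mg/L.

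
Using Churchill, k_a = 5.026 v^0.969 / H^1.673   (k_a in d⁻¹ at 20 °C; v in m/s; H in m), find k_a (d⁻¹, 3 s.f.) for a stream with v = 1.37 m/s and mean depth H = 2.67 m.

k_a ≈ 1.32 d⁻¹

k_a = 5.026 × 1.37^0.969 / 2.67^1.673 = 5.026 × 1.357 / 5.171 = 1.319 d⁻¹.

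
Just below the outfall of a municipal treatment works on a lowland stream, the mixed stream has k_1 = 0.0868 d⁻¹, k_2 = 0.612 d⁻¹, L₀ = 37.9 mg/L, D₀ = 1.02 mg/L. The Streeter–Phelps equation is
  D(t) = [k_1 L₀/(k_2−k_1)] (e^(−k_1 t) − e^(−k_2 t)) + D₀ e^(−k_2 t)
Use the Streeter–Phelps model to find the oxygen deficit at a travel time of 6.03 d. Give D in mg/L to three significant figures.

D ≈ 3.58 mg/L

k_1 L₀/(k_2−k_1) = 0.0868×37.9/(0.612−0.0868) = 3.290/0.5252 = 6.264 mg/L.
e^(−k_1 t) = e^(−0.0868×6.030) = 0.5925; e^(−k_2 t) = e^(−0.612×6.030) = 0.02496.
D = 6.264 × (0.5925 − 0.02496) + 1.02 × 0.02496 = 3.555 + 0.02546 = 3.580 mg/L.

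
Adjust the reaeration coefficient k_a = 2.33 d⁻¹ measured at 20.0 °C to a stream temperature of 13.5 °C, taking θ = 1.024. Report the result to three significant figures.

k_a(T₂) = k_a(T₁) · θ^(T₂−T₁) = 2.33 × 1.024^(13.5−20.0)
= 2.33 × 1.024^-6.50 = 2.33 × 0.8571 = 1.997 d⁻¹.

k_a ≈ 2.00 d⁻¹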